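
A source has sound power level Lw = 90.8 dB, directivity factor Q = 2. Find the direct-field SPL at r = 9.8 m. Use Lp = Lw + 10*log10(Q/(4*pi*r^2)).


4*pi*r^2 = 4*pi*9.8^2 = 1206.87 m^2
Q / (4*pi*r^2) = 2 / 1206.87 = 0.00165718
Lp = 90.8 + 10*log10(0.00165718) = 62.994 dB


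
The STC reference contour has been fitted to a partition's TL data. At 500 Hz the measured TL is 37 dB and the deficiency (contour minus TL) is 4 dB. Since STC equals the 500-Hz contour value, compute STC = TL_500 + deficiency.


By ASTM E413, STC = value of the fitted reference contour at 500 Hz.
Contour value at 500 Hz = TL_500 + deficiency = 37 + 4 = 41
STC = 41


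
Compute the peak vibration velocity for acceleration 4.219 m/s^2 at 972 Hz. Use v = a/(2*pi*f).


omega = 2*pi*f = 2*pi*972 = 6107.26 rad/s
v = a / omega = 4.219 / 6107.26 = 0.00069082 m/s


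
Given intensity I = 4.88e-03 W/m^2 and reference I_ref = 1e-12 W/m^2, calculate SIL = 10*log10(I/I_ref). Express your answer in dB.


I / I_ref = 4.88e-03 / 1e-12 = 4.88e+09
SIL = 10 * log10(4.88e+09) = 96.884 dB


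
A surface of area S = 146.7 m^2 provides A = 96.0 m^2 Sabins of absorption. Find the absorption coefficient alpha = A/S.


Absorption coefficient = absorbed power / incident power
alpha = A / S = 96.0 / 146.7 = 0.6544


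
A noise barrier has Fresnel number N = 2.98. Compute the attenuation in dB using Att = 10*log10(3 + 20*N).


3 + 20*N = 3 + 20*2.98 = 62.6
Att = 10*log10(62.6) = 17.966 dB


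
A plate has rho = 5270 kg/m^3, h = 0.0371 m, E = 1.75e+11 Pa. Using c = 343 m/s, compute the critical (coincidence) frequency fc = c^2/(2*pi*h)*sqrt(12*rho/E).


12*rho/E = 12*5270/1.75e+11 = 3.61371e-07
sqrt(12*rho/E) = sqrt(3.61371e-07) = 0.000601141
c^2/(2*pi*h) = 343^2/(2*pi*0.0371) = 504701
fc = 504701 * 0.000601141 = 303.4 Hz


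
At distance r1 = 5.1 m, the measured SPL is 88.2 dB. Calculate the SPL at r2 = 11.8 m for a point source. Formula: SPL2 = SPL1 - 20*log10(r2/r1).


r2/r1 = 11.8/5.1 = 2.31373
Correction = 20*log10(2.31373) = 7.28625 dB
SPL2 = 88.2 - 7.28625 = 80.914 dB


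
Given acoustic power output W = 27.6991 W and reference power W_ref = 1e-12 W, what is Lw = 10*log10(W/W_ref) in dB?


W / W_ref = 27.6991 / 1e-12 = 2.76991e+13
Lw = 10 * log10(2.76991e+13) = 134.42 dB


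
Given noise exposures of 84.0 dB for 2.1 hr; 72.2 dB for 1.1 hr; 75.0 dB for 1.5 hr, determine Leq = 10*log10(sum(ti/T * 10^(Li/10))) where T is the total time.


T_total = 2.1 + 1.1 + 1.5 = 4.7 hr
(2.1/4.7) * 10^(84.0/10) = 1.12233e+08
(1.1/4.7) * 10^(72.2/10) = 3.88414e+06
(1.5/4.7) * 10^(75.0/10) = 1.00924e+07
Sum = 1.12233e+08 + 3.88414e+06 + 1.00924e+07 = 1.2621e+08
Leq = 10*log10(1.2621e+08) = 81.011 dB


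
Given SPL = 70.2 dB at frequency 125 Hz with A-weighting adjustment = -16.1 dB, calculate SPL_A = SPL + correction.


A-weighting table: 125 Hz -> -16.1 dB correction
SPL_A = SPL + correction = 70.2 + (-16.1) = 54.1 dBA


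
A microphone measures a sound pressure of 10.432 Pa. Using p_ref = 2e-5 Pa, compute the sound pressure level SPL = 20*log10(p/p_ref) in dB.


p / p_ref = 10.432 / 2e-5 = 521600
SPL = 20 * log10(521600) = 114.35 dB


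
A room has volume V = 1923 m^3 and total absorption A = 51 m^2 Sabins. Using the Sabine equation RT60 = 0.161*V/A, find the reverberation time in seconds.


RT60 = 0.161 * 1923 / 51 = 6.0706 s


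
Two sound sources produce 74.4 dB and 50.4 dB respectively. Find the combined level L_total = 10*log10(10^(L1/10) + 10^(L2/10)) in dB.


10^(74.4/10) = 2.75423e+07
10^(50.4/10) = 109648
Sum = 2.75423e+07 + 109648 = 2.76519e+07
L_total = 10*log10(2.76519e+07) = 74.417 dB


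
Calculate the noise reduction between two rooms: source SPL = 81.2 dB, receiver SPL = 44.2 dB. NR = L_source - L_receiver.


NR = L_source - L_receiver (difference between source and receiving room levels)
NR = 81.2 - 44.2 = 37 dB


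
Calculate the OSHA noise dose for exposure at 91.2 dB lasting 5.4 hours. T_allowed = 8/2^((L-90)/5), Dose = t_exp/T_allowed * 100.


T_allowed = 8 / 2^((91.2 - 90)/5) = 6.77396 hr
Dose = 5.4 / 6.77396 * 100 = 79.717 %


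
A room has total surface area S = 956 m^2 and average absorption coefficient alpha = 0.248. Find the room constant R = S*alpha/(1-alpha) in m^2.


R = 956 * 0.248 / (1 - 0.248) = 315.28 m^2


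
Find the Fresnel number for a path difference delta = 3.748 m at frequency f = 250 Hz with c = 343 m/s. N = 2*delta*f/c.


N = 2*delta*f/c = 2*delta/lambda, where lambda = c/f
lambda = 343 / 250 = 1.372 m
N = 2 * 3.748 / 1.372 = 5.4636


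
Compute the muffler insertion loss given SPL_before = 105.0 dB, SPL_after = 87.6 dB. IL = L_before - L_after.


Insertion loss = SPL without muffler - SPL with muffler
IL = 105.0 - 87.6 = 17.4 dB


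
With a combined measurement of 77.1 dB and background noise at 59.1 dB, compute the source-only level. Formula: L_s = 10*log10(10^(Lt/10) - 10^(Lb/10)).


10^(77.1/10) = 5.12861e+07
10^(59.1/10) = 812831
Difference = 5.12861e+07 - 812831 = 5.04733e+07
L_source = 10*log10(5.04733e+07) = 77.031 dB


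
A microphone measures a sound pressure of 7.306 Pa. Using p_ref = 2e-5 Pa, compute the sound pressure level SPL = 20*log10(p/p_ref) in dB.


p / p_ref = 7.306 / 2e-5 = 365300
SPL = 20 * log10(365300) = 111.25 dB


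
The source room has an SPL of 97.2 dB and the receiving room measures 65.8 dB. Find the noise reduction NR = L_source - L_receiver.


NR = L_source - L_receiver (difference between source and receiving room levels)
NR = 97.2 - 65.8 = 31.4 dB


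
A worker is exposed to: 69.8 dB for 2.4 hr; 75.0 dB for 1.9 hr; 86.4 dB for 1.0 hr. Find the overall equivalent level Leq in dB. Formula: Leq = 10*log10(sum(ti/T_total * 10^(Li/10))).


T_total = 2.4 + 1.9 + 1.0 = 5.3 hr
(2.4/5.3) * 10^(69.8/10) = 4.32449e+06
(1.9/5.3) * 10^(75.0/10) = 1.13365e+07
(1.0/5.3) * 10^(86.4/10) = 8.23615e+07
Sum = 4.32449e+06 + 1.13365e+07 + 8.23615e+07 = 9.80225e+07
Leq = 10*log10(9.80225e+07) = 79.913 dB


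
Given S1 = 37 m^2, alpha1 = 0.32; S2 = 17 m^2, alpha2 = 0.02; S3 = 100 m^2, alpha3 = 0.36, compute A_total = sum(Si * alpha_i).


37 * 0.32 = 11.84
17 * 0.02 = 0.34
100 * 0.36 = 36
A_total = 11.84 + 0.34 + 36 = 48.18 m^2


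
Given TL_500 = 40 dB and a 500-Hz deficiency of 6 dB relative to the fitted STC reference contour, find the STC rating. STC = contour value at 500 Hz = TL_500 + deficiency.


By ASTM E413, STC = value of the fitted reference contour at 500 Hz.
Contour value at 500 Hz = TL_500 + deficiency = 40 + 6 = 46
STC = 46


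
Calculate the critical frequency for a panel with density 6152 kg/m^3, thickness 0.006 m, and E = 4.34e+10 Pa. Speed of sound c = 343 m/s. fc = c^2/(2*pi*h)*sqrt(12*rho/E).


12*rho/E = 12*6152/4.34e+10 = 1.70101e-06
sqrt(12*rho/E) = sqrt(1.70101e-06) = 0.00130423
c^2/(2*pi*h) = 343^2/(2*pi*0.006) = 3.12074e+06
fc = 3.12074e+06 * 0.00130423 = 4070.2 Hz


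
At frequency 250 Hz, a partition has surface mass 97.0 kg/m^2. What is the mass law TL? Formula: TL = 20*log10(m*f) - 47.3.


m * f = 97.0 * 250 = 24250
20*log10(24250) = 87.6942 dB
TL = 87.6942 - 47.3 = 40.394 dB


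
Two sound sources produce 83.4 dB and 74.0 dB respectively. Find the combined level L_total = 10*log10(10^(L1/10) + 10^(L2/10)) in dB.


10^(83.4/10) = 2.18776e+08
10^(74.0/10) = 2.51189e+07
Sum = 2.18776e+08 + 2.51189e+07 = 2.43895e+08
L_total = 10*log10(2.43895e+08) = 83.872 dB


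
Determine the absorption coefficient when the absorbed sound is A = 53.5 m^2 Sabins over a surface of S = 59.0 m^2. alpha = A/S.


Absorption coefficient = absorbed power / incident power
alpha = A / S = 53.5 / 59.0 = 0.90678


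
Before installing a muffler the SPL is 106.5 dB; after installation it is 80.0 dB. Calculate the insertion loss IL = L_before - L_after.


Insertion loss = SPL without muffler - SPL with muffler
IL = 106.5 - 80.0 = 26.5 dB


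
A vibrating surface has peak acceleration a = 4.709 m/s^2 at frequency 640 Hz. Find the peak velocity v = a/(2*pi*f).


omega = 2*pi*f = 2*pi*640 = 4021.24 rad/s
v = a / omega = 4.709 / 4021.24 = 0.001171 m/s


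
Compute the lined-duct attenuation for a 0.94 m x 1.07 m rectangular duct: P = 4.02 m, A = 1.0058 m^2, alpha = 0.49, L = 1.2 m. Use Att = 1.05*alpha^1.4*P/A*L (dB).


alpha^1.4 = 0.49^1.4 = 0.368362
Attenuation rate = 1.05 * alpha^1.4 * P / A
= 1.05 * 0.368362 * 4.02 / 1.0058 = 1.54589 dB/m
Total Att = 1.54589 * 1.2 = 1.8551 dB


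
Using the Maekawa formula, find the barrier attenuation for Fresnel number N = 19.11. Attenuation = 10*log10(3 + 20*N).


3 + 20*N = 3 + 20*19.11 = 385.2
Att = 10*log10(385.2) = 25.857 dB


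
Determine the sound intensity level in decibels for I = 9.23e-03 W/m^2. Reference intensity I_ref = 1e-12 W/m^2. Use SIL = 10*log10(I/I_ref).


I / I_ref = 9.23e-03 / 1e-12 = 9.23e+09
SIL = 10 * log10(9.23e+09) = 99.652 dB


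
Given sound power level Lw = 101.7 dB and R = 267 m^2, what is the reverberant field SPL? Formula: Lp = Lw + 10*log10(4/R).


4/R = 4/267 = 0.0149813
Lp = 101.7 + 10*log10(0.0149813) = 83.455 dB


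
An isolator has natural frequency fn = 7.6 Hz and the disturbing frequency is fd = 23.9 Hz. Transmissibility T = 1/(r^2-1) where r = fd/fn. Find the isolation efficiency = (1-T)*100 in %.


r = 23.9 / 7.6 = 3.14474
r^2 - 1 = 3.14474^2 - 1 = 8.88939
T = 1/8.88939 = 0.112494
Efficiency = (1 - 0.112494)*100 = 88.751 %


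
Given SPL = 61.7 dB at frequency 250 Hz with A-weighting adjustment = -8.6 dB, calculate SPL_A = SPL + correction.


A-weighting table: 250 Hz -> -8.6 dB correction
SPL_A = SPL + correction = 61.7 + (-8.6) = 53.1 dBA


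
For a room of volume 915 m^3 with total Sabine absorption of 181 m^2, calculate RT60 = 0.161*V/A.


RT60 = 0.161 * 915 / 181 = 0.8139 s


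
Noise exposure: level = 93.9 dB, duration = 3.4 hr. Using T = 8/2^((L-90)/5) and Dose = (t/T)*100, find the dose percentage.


T_allowed = 8 / 2^((93.9 - 90)/5) = 4.65893 hr
Dose = 3.4 / 4.65893 * 100 = 72.978 %


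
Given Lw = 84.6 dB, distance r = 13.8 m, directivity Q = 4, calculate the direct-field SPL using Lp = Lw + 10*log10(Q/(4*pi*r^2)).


4*pi*r^2 = 4*pi*13.8^2 = 2393.14 m^2
Q / (4*pi*r^2) = 4 / 2393.14 = 0.00167144
Lp = 84.6 + 10*log10(0.00167144) = 56.831 dB


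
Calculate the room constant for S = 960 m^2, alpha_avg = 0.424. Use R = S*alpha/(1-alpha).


R = 960 * 0.424 / (1 - 0.424) = 706.67 m^2


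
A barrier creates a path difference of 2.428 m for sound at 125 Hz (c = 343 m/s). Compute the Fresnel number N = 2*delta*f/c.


N = 2*delta*f/c = 2*delta/lambda, where lambda = c/f
lambda = 343 / 125 = 2.744 m
N = 2 * 2.428 / 2.744 = 1.7697


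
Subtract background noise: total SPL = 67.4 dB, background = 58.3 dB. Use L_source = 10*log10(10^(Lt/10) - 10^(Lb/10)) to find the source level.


10^(67.4/10) = 5.49541e+06
10^(58.3/10) = 676083
Difference = 5.49541e+06 - 676083 = 4.81933e+06
L_source = 10*log10(4.81933e+06) = 66.83 dB


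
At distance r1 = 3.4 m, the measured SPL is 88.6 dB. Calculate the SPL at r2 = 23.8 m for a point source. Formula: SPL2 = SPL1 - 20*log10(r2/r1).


r2/r1 = 23.8/3.4 = 7
Correction = 20*log10(7) = 16.902 dB
SPL2 = 88.6 - 16.902 = 71.698 dB


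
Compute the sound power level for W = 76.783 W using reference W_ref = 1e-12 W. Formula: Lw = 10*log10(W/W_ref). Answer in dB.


W / W_ref = 76.783 / 1e-12 = 7.6783e+13
Lw = 10 * log10(7.6783e+13) = 138.85 dB


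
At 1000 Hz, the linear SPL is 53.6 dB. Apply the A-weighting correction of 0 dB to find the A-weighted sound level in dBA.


A-weighting table: 1000 Hz -> 0 dB correction
SPL_A = SPL + correction = 53.6 + (0) = 53.6 dBA


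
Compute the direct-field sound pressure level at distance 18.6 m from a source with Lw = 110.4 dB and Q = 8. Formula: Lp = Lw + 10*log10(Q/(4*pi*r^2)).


4*pi*r^2 = 4*pi*18.6^2 = 4347.46 m^2
Q / (4*pi*r^2) = 8 / 4347.46 = 0.00184015
Lp = 110.4 + 10*log10(0.00184015) = 83.049 dB


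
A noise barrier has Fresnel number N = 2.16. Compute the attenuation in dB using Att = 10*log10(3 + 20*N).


3 + 20*N = 3 + 20*2.16 = 46.2
Att = 10*log10(46.2) = 16.646 dB


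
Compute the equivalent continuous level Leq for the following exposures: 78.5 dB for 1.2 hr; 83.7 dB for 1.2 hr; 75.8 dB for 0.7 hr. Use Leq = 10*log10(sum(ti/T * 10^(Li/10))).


T_total = 1.2 + 1.2 + 0.7 = 3.1 hr
(1.2/3.1) * 10^(78.5/10) = 2.74044e+07
(1.2/3.1) * 10^(83.7/10) = 9.07443e+07
(0.7/3.1) * 10^(75.8/10) = 8.58492e+06
Sum = 2.74044e+07 + 9.07443e+07 + 8.58492e+06 = 1.26734e+08
Leq = 10*log10(1.26734e+08) = 81.029 dB


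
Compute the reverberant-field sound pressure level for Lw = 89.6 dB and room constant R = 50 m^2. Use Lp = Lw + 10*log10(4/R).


4/R = 4/50 = 0.08
Lp = 89.6 + 10*log10(0.08) = 78.631 dB


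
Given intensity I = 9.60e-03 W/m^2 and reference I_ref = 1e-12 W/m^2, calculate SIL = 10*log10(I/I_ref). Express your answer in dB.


I / I_ref = 9.60e-03 / 1e-12 = 9.6e+09
SIL = 10 * log10(9.6e+09) = 99.823 dB


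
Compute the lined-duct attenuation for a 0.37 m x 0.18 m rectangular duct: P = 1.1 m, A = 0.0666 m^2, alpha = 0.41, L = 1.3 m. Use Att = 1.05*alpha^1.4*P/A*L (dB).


alpha^1.4 = 0.41^1.4 = 0.28701
Attenuation rate = 1.05 * alpha^1.4 * P / A
= 1.05 * 0.28701 * 1.1 / 0.0666 = 4.97743 dB/m
Total Att = 4.97743 * 1.3 = 6.4707 dB


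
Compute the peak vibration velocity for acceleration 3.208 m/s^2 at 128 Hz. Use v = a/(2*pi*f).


omega = 2*pi*f = 2*pi*128 = 804.248 rad/s
v = a / omega = 3.208 / 804.248 = 0.0039888 m/s


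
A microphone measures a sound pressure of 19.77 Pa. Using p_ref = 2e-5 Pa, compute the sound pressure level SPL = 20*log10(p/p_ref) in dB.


p / p_ref = 19.77 / 2e-5 = 988500
SPL = 20 * log10(988500) = 119.9 dB


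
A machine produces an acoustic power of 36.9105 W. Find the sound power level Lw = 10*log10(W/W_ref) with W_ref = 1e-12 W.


W / W_ref = 36.9105 / 1e-12 = 3.69105e+13
Lw = 10 * log10(3.69105e+13) = 135.67 dB


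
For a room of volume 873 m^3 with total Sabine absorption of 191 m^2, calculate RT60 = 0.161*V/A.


RT60 = 0.161 * 873 / 191 = 0.73588 s


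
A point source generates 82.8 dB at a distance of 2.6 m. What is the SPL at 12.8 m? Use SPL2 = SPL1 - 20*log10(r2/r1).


r2/r1 = 12.8/2.6 = 4.92308
Correction = 20*log10(4.92308) = 13.8447 dB
SPL2 = 82.8 - 13.8447 = 68.955 dB


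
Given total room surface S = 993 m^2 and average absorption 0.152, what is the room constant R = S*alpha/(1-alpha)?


R = 993 * 0.152 / (1 - 0.152) = 177.99 m^2


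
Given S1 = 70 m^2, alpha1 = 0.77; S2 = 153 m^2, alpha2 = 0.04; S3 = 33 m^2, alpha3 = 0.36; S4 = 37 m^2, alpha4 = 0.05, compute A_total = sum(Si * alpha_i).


70 * 0.77 = 53.9
153 * 0.04 = 6.12
33 * 0.36 = 11.88
37 * 0.05 = 1.85
A_total = 53.9 + 6.12 + 11.88 + 1.85 = 73.75 m^2


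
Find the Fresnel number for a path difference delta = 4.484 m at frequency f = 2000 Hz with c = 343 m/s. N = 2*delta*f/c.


N = 2*delta*f/c = 2*delta/lambda, where lambda = c/f
lambda = 343 / 2000 = 0.1715 m
N = 2 * 4.484 / 0.1715 = 52.292


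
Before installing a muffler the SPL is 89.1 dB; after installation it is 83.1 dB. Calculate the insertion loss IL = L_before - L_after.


Insertion loss = SPL without muffler - SPL with muffler
IL = 89.1 - 83.1 = 6 dB


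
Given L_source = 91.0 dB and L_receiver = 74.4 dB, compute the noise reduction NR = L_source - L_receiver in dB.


NR = L_source - L_receiver (difference between source and receiving room levels)
NR = 91.0 - 74.4 = 16.6 dB


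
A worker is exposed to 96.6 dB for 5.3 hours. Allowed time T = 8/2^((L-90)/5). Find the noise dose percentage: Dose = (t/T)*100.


T_allowed = 8 / 2^((96.6 - 90)/5) = 3.20428 hr
Dose = 5.3 / 3.20428 * 100 = 165.4 %


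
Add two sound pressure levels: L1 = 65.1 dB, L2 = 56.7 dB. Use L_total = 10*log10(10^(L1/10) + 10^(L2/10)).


10^(65.1/10) = 3.23594e+06
10^(56.7/10) = 467735
Sum = 3.23594e+06 + 467735 = 3.70368e+06
L_total = 10*log10(3.70368e+06) = 65.686 dB


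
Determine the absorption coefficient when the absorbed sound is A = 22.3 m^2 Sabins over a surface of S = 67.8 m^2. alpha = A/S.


Absorption coefficient = absorbed power / incident power
alpha = A / S = 22.3 / 67.8 = 0.32891


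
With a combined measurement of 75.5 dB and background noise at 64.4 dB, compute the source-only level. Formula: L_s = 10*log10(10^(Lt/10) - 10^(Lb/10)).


10^(75.5/10) = 3.54813e+07
10^(64.4/10) = 2.75423e+06
Difference = 3.54813e+07 - 2.75423e+06 = 3.27271e+07
L_source = 10*log10(3.27271e+07) = 75.149 dB


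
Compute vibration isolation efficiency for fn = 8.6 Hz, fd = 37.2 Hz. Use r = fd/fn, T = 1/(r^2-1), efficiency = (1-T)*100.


r = 37.2 / 8.6 = 4.32558
r^2 - 1 = 4.32558^2 - 1 = 17.7106
T = 1/17.7106 = 0.0564634
Efficiency = (1 - 0.0564634)*100 = 94.354 %


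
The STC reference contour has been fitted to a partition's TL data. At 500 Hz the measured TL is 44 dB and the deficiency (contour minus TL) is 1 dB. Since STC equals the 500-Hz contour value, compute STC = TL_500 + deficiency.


By ASTM E413, STC = value of the fitted reference contour at 500 Hz.
Contour value at 500 Hz = TL_500 + deficiency = 44 + 1 = 45
STC = 45


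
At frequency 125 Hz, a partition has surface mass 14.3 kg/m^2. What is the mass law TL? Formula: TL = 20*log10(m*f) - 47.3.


m * f = 14.3 * 125 = 1787.5
20*log10(1787.5) = 65.0449 dB
TL = 65.0449 - 47.3 = 17.745 dB


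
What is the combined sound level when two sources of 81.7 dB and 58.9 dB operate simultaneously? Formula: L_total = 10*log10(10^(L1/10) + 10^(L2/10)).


10^(81.7/10) = 1.47911e+08
10^(58.9/10) = 776247
Sum = 1.47911e+08 + 776247 = 1.48687e+08
L_total = 10*log10(1.48687e+08) = 81.723 dB


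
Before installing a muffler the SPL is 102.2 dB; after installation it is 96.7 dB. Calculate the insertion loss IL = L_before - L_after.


Insertion loss = SPL without muffler - SPL with muffler
IL = 102.2 - 96.7 = 5.5 dB


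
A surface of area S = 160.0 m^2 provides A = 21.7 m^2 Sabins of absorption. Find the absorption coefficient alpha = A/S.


Absorption coefficient = absorbed power / incident power
alpha = A / S = 21.7 / 160.0 = 0.13562


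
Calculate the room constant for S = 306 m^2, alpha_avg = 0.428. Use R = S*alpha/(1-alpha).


R = 306 * 0.428 / (1 - 0.428) = 228.97 m^2


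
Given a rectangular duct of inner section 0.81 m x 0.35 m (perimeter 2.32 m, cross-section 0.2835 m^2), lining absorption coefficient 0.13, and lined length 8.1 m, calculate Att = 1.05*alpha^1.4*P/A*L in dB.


alpha^1.4 = 0.13^1.4 = 0.0574805
Attenuation rate = 1.05 * alpha^1.4 * P / A
= 1.05 * 0.0574805 * 2.32 / 0.2835 = 0.493907 dB/m
Total Att = 0.493907 * 8.1 = 4.0006 dB


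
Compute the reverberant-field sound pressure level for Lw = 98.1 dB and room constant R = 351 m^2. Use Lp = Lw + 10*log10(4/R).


4/R = 4/351 = 0.011396
Lp = 98.1 + 10*log10(0.011396) = 78.668 dB


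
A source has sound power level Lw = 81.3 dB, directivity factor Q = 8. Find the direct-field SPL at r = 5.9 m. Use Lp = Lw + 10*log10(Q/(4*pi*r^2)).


4*pi*r^2 = 4*pi*5.9^2 = 437.435 m^2
Q / (4*pi*r^2) = 8 / 437.435 = 0.0182884
Lp = 81.3 + 10*log10(0.0182884) = 63.922 dB


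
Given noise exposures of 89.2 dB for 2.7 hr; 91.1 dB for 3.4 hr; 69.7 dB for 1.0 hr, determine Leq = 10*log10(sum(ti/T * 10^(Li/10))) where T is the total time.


T_total = 2.7 + 3.4 + 1.0 = 7.1 hr
(2.7/7.1) * 10^(89.2/10) = 3.16305e+08
(3.4/7.1) * 10^(91.1/10) = 6.16908e+08
(1.0/7.1) * 10^(69.7/10) = 1.31444e+06
Sum = 3.16305e+08 + 6.16908e+08 + 1.31444e+06 = 9.34527e+08
Leq = 10*log10(9.34527e+08) = 89.706 dB


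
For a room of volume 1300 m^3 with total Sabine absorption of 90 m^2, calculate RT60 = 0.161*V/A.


RT60 = 0.161 * 1300 / 90 = 2.3256 s


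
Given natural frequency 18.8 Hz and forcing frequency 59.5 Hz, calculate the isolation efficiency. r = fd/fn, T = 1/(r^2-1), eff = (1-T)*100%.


r = 59.5 / 18.8 = 3.16489
r^2 - 1 = 3.16489^2 - 1 = 9.01653
T = 1/9.01653 = 0.110907
Efficiency = (1 - 0.110907)*100 = 88.909 %


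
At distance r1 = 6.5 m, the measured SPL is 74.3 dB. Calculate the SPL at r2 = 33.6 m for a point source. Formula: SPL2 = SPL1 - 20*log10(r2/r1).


r2/r1 = 33.6/6.5 = 5.16923
Correction = 20*log10(5.16923) = 14.2685 dB
SPL2 = 74.3 - 14.2685 = 60.031 dB


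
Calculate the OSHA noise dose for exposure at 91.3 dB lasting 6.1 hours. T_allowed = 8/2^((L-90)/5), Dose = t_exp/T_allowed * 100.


T_allowed = 8 / 2^((91.3 - 90)/5) = 6.6807 hr
Dose = 6.1 / 6.6807 * 100 = 91.308 %


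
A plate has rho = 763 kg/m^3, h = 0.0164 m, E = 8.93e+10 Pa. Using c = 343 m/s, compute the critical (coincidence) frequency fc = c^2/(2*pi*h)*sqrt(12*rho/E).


12*rho/E = 12*763/8.93e+10 = 1.02531e-07
sqrt(12*rho/E) = sqrt(1.02531e-07) = 0.000320205
c^2/(2*pi*h) = 343^2/(2*pi*0.0164) = 1.14173e+06
fc = 1.14173e+06 * 0.000320205 = 365.59 Hz


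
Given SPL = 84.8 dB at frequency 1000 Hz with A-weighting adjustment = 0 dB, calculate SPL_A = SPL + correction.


A-weighting table: 1000 Hz -> 0 dB correction
SPL_A = SPL + correction = 84.8 + (0) = 84.8 dBA


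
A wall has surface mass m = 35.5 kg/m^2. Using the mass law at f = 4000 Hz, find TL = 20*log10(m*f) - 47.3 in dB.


m * f = 35.5 * 4000 = 142000
20*log10(142000) = 103.046 dB
TL = 103.046 - 47.3 = 55.746 dB


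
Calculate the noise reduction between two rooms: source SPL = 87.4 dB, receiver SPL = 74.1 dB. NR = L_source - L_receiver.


NR = L_source - L_receiver (difference between source and receiving room levels)
NR = 87.4 - 74.1 = 13.3 dB


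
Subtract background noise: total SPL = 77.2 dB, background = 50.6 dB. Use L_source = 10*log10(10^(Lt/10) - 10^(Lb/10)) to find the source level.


10^(77.2/10) = 5.24807e+07
10^(50.6/10) = 114815
Difference = 5.24807e+07 - 114815 = 5.23659e+07
L_source = 10*log10(5.23659e+07) = 77.19 dB


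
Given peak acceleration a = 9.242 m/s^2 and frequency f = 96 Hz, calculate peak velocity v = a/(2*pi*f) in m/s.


omega = 2*pi*f = 2*pi*96 = 603.186 rad/s
v = a / omega = 9.242 / 603.186 = 0.015322 m/s


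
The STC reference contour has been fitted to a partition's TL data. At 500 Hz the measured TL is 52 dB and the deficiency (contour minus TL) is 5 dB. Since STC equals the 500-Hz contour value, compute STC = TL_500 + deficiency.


By ASTM E413, STC = value of the fitted reference contour at 500 Hz.
Contour value at 500 Hz = TL_500 + deficiency = 52 + 5 = 57
STC = 57


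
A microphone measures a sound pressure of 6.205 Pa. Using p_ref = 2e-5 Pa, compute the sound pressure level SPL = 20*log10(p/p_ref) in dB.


p / p_ref = 6.205 / 2e-5 = 310250
SPL = 20 * log10(310250) = 109.83 dB


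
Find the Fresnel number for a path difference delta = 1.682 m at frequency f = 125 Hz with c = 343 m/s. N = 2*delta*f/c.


N = 2*delta*f/c = 2*delta/lambda, where lambda = c/f
lambda = 343 / 125 = 2.744 m
N = 2 * 1.682 / 2.744 = 1.2259


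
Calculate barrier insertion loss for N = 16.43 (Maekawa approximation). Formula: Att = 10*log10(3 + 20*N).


3 + 20*N = 3 + 20*16.43 = 331.6
Att = 10*log10(331.6) = 25.206 dB


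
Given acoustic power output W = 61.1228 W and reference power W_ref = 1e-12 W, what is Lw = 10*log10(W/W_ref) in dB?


W / W_ref = 61.1228 / 1e-12 = 6.11228e+13
Lw = 10 * log10(6.11228e+13) = 137.86 dB


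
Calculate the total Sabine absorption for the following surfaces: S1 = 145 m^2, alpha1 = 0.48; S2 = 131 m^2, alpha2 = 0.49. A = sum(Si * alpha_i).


145 * 0.48 = 69.6
131 * 0.49 = 64.19
A_total = 69.6 + 64.19 = 133.79 m^2


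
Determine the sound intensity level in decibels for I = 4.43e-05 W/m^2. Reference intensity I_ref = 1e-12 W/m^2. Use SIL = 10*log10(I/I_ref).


I / I_ref = 4.43e-05 / 1e-12 = 4.43e+07
SIL = 10 * log10(4.43e+07) = 76.464 dB


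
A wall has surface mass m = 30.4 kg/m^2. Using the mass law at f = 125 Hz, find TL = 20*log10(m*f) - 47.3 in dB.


m * f = 30.4 * 125 = 3800
20*log10(3800) = 71.5957 dB
TL = 71.5957 - 47.3 = 24.296 dB


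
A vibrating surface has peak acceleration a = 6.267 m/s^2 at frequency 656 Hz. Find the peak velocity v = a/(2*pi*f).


omega = 2*pi*f = 2*pi*656 = 4121.77 rad/s
v = a / omega = 6.267 / 4121.77 = 0.0015205 m/s


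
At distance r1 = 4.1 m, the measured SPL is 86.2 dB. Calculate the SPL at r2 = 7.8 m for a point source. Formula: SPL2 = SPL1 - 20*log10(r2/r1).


r2/r1 = 7.8/4.1 = 1.90244
Correction = 20*log10(1.90244) = 5.58622 dB
SPL2 = 86.2 - 5.58622 = 80.614 dB


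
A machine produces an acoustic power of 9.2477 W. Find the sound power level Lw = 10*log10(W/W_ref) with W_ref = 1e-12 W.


W / W_ref = 9.2477 / 1e-12 = 9.2477e+12
Lw = 10 * log10(9.2477e+12) = 129.66 dB


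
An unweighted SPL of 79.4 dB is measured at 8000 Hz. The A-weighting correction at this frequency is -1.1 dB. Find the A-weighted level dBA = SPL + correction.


A-weighting table: 8000 Hz -> -1.1 dB correction
SPL_A = SPL + correction = 79.4 + (-1.1) = 78.3 dBA


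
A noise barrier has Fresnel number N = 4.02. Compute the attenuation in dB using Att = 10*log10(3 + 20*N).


3 + 20*N = 3 + 20*4.02 = 83.4
Att = 10*log10(83.4) = 19.212 dB


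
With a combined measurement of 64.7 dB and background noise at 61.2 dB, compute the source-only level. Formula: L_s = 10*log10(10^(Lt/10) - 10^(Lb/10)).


10^(64.7/10) = 2.95121e+06
10^(61.2/10) = 1.31826e+06
Difference = 2.95121e+06 - 1.31826e+06 = 1.63295e+06
L_source = 10*log10(1.63295e+06) = 62.13 dB


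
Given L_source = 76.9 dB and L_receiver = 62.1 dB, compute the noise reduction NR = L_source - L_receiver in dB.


NR = L_source - L_receiver (difference between source and receiving room levels)
NR = 76.9 - 62.1 = 14.8 dB


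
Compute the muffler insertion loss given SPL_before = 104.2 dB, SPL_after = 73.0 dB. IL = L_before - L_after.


Insertion loss = SPL without muffler - SPL with muffler
IL = 104.2 - 73.0 = 31.2 dB


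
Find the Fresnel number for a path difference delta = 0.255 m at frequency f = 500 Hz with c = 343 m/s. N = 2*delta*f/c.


N = 2*delta*f/c = 2*delta/lambda, where lambda = c/f
lambda = 343 / 500 = 0.686 m
N = 2 * 0.255 / 0.686 = 0.74344


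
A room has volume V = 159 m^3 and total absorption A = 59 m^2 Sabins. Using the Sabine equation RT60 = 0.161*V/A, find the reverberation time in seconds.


RT60 = 0.161 * 159 / 59 = 0.43388 s


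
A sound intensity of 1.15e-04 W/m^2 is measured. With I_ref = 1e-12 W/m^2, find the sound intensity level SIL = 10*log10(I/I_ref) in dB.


I / I_ref = 1.15e-04 / 1e-12 = 1.15e+08
SIL = 10 * log10(1.15e+08) = 80.607 dB


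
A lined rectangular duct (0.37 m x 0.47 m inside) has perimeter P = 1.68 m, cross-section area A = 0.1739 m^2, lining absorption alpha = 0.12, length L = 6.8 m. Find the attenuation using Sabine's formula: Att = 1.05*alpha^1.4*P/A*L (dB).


alpha^1.4 = 0.12^1.4 = 0.0513871
Attenuation rate = 1.05 * alpha^1.4 * P / A
= 1.05 * 0.0513871 * 1.68 / 0.1739 = 0.521258 dB/m
Total Att = 0.521258 * 6.8 = 3.5446 dB


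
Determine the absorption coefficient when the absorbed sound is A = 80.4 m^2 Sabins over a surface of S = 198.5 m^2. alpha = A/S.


Absorption coefficient = absorbed power / incident power
alpha = A / S = 80.4 / 198.5 = 0.40504


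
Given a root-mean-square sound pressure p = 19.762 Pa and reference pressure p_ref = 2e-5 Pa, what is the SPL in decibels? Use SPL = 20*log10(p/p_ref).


p / p_ref = 19.762 / 2e-5 = 988100
SPL = 20 * log10(988100) = 119.9 dB


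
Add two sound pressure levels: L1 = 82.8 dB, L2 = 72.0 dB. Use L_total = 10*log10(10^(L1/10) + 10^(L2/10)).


10^(82.8/10) = 1.90546e+08
10^(72.0/10) = 1.58489e+07
Sum = 1.90546e+08 + 1.58489e+07 = 2.06395e+08
L_total = 10*log10(2.06395e+08) = 83.147 dB


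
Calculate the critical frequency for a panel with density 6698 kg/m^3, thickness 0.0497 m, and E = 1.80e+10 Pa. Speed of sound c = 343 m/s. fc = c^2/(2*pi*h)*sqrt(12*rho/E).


12*rho/E = 12*6698/1.80e+10 = 4.46533e-06
sqrt(12*rho/E) = sqrt(4.46533e-06) = 0.00211313
c^2/(2*pi*h) = 343^2/(2*pi*0.0497) = 376749
fc = 376749 * 0.00211313 = 796.12 Hz


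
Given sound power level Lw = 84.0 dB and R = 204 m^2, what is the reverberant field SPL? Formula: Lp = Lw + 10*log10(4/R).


4/R = 4/204 = 0.0196078
Lp = 84.0 + 10*log10(0.0196078) = 66.924 dB


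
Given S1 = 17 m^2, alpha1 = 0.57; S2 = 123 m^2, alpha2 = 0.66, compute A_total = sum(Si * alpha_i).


17 * 0.57 = 9.69
123 * 0.66 = 81.18
A_total = 9.69 + 81.18 = 90.87 m^2


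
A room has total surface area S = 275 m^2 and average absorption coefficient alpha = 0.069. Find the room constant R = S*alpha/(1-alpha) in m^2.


R = 275 * 0.069 / (1 - 0.069) = 20.381 m^2


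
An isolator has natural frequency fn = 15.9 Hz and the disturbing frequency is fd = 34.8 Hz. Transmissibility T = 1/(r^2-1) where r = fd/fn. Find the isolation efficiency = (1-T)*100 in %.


r = 34.8 / 15.9 = 2.18868
r^2 - 1 = 2.18868^2 - 1 = 3.79032
T = 1/3.79032 = 0.26383
Efficiency = (1 - 0.26383)*100 = 73.617 %


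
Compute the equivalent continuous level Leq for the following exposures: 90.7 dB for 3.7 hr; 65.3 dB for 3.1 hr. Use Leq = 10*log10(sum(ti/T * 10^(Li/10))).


T_total = 3.7 + 3.1 = 6.8 hr
(3.7/6.8) * 10^(90.7/10) = 6.39282e+08
(3.1/6.8) * 10^(65.3/10) = 1.54473e+06
Sum = 6.39282e+08 + 1.54473e+06 = 6.40827e+08
Leq = 10*log10(6.40827e+08) = 88.067 dB


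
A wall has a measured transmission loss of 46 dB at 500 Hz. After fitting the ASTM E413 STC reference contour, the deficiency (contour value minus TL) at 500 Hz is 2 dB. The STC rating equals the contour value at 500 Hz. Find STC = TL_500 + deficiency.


By ASTM E413, STC = value of the fitted reference contour at 500 Hz.
Contour value at 500 Hz = TL_500 + deficiency = 46 + 2 = 48
STC = 48


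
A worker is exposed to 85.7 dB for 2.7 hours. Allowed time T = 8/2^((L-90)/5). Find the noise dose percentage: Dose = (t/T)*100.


T_allowed = 8 / 2^((85.7 - 90)/5) = 14.5203 hr
Dose = 2.7 / 14.5203 * 100 = 18.595 %


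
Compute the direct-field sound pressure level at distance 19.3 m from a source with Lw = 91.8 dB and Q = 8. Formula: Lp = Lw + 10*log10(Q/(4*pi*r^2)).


4*pi*r^2 = 4*pi*19.3^2 = 4680.85 m^2
Q / (4*pi*r^2) = 8 / 4680.85 = 0.00170909
Lp = 91.8 + 10*log10(0.00170909) = 64.128 dB


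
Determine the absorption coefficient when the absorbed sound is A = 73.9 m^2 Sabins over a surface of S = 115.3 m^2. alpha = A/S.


Absorption coefficient = absorbed power / incident power
alpha = A / S = 73.9 / 115.3 = 0.64094


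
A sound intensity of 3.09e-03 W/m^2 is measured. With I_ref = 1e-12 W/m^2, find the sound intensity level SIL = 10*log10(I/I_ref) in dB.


I / I_ref = 3.09e-03 / 1e-12 = 3.09e+09
SIL = 10 * log10(3.09e+09) = 94.9 dB


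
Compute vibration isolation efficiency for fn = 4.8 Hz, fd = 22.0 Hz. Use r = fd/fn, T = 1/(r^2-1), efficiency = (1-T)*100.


r = 22.0 / 4.8 = 4.58333
r^2 - 1 = 4.58333^2 - 1 = 20.0069
T = 1/20.0069 = 0.0499828
Efficiency = (1 - 0.0499828)*100 = 95.002 %


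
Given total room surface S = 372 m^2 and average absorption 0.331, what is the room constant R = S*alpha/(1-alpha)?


R = 372 * 0.331 / (1 - 0.331) = 184.05 m^2


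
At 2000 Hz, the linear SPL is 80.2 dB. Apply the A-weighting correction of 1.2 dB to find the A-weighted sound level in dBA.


A-weighting table: 2000 Hz -> 1.2 dB correction
SPL_A = SPL + correction = 80.2 + (1.2) = 81.4 dBA


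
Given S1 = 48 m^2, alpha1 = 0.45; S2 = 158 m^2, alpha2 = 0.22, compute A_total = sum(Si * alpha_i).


48 * 0.45 = 21.6
158 * 0.22 = 34.76
A_total = 21.6 + 34.76 = 56.36 m^2


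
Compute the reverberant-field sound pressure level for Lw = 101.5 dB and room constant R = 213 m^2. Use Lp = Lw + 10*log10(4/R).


4/R = 4/213 = 0.0187793
Lp = 101.5 + 10*log10(0.0187793) = 84.237 dB


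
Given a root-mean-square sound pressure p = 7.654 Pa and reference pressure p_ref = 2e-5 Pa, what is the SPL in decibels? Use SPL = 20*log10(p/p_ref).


p / p_ref = 7.654 / 2e-5 = 382700
SPL = 20 * log10(382700) = 111.66 dB


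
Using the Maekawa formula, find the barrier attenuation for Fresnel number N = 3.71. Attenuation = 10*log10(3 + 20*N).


3 + 20*N = 3 + 20*3.71 = 77.2
Att = 10*log10(77.2) = 18.876 dB


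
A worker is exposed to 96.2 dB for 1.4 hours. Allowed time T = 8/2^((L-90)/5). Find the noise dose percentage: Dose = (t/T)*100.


T_allowed = 8 / 2^((96.2 - 90)/5) = 3.38698 hr
Dose = 1.4 / 3.38698 * 100 = 41.335 %


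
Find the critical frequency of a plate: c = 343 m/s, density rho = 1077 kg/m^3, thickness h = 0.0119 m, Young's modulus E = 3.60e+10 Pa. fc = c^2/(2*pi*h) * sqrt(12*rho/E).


12*rho/E = 12*1077/3.60e+10 = 3.59e-07
sqrt(12*rho/E) = sqrt(3.59e-07) = 0.000599166
c^2/(2*pi*h) = 343^2/(2*pi*0.0119) = 1.57348e+06
fc = 1.57348e+06 * 0.000599166 = 942.78 Hz


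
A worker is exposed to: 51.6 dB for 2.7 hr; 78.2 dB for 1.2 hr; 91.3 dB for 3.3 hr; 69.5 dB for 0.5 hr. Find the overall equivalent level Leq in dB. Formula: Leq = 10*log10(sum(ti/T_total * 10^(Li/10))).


T_total = 2.7 + 1.2 + 3.3 + 0.5 = 7.7 hr
(2.7/7.7) * 10^(51.6/10) = 50684.3
(1.2/7.7) * 10^(78.2/10) = 1.02965e+07
(3.3/7.7) * 10^(91.3/10) = 5.78127e+08
(0.5/7.7) * 10^(69.5/10) = 578734
Sum = 50684.3 + 1.02965e+07 + 5.78127e+08 + 578734 = 5.89053e+08
Leq = 10*log10(5.89053e+08) = 87.702 dB


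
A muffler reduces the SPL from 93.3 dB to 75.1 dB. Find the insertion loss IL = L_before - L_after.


Insertion loss = SPL without muffler - SPL with muffler
IL = 93.3 - 75.1 = 18.2 dB


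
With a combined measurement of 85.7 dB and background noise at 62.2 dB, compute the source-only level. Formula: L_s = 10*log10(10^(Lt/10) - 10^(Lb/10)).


10^(85.7/10) = 3.71535e+08
10^(62.2/10) = 1.65959e+06
Difference = 3.71535e+08 - 1.65959e+06 = 3.69875e+08
L_source = 10*log10(3.69875e+08) = 85.681 dB


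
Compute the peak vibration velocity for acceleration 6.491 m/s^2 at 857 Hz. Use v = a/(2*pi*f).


omega = 2*pi*f = 2*pi*857 = 5384.69 rad/s
v = a / omega = 6.491 / 5384.69 = 0.0012055 m/s


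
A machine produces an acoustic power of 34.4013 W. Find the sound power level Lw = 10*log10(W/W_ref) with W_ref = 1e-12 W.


W / W_ref = 34.4013 / 1e-12 = 3.44013e+13
Lw = 10 * log10(3.44013e+13) = 135.37 dB


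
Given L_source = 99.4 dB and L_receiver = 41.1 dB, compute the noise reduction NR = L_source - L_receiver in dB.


NR = L_source - L_receiver (difference between source and receiving room levels)
NR = 99.4 - 41.1 = 58.3 dB


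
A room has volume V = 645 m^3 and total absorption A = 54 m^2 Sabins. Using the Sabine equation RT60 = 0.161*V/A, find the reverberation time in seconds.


RT60 = 0.161 * 645 / 54 = 1.9231 s


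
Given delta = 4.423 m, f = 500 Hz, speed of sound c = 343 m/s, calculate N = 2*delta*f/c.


N = 2*delta*f/c = 2*delta/lambda, where lambda = c/f
lambda = 343 / 500 = 0.686 m
N = 2 * 4.423 / 0.686 = 12.895


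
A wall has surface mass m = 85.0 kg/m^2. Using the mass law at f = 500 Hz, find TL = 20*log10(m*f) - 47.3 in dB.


m * f = 85.0 * 500 = 42500
20*log10(42500) = 92.5678 dB
TL = 92.5678 - 47.3 = 45.268 dB


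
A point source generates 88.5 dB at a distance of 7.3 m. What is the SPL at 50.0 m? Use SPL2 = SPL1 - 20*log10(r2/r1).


r2/r1 = 50.0/7.3 = 6.84932
Correction = 20*log10(6.84932) = 16.7129 dB
SPL2 = 88.5 - 16.7129 = 71.787 dB


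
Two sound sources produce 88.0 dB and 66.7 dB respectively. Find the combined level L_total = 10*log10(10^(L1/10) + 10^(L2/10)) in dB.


10^(88.0/10) = 6.30957e+08
10^(66.7/10) = 4.67735e+06
Sum = 6.30957e+08 + 4.67735e+06 = 6.35634e+08
L_total = 10*log10(6.35634e+08) = 88.032 dB


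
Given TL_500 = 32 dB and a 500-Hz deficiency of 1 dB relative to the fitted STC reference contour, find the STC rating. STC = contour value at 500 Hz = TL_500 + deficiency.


By ASTM E413, STC = value of the fitted reference contour at 500 Hz.
Contour value at 500 Hz = TL_500 + deficiency = 32 + 1 = 33
STC = 33


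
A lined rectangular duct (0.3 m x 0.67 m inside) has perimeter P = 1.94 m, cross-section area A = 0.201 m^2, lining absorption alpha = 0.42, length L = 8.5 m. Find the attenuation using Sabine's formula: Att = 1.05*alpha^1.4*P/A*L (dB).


alpha^1.4 = 0.42^1.4 = 0.296858
Attenuation rate = 1.05 * alpha^1.4 * P / A
= 1.05 * 0.296858 * 1.94 / 0.201 = 3.00846 dB/m
Total Att = 3.00846 * 8.5 = 25.572 dB


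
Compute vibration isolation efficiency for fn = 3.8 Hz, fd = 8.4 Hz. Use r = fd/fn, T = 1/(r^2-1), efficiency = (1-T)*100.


r = 8.4 / 3.8 = 2.21053
r^2 - 1 = 2.21053^2 - 1 = 3.88644
T = 1/3.88644 = 0.257305
Efficiency = (1 - 0.257305)*100 = 74.269 %


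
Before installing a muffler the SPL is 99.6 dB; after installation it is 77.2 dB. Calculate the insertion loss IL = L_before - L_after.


Insertion loss = SPL without muffler - SPL with muffler
IL = 99.6 - 77.2 = 22.4 dB


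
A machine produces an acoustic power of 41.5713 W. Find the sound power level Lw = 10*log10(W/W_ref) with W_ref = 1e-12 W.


W / W_ref = 41.5713 / 1e-12 = 4.15713e+13
Lw = 10 * log10(4.15713e+13) = 136.19 dB


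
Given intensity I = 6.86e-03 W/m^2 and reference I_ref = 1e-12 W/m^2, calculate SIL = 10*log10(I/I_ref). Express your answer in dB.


I / I_ref = 6.86e-03 / 1e-12 = 6.86e+09
SIL = 10 * log10(6.86e+09) = 98.363 dB


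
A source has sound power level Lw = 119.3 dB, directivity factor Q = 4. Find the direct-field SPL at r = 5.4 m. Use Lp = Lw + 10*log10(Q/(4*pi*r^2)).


4*pi*r^2 = 4*pi*5.4^2 = 366.435 m^2
Q / (4*pi*r^2) = 4 / 366.435 = 0.010916
Lp = 119.3 + 10*log10(0.010916) = 99.681 dB


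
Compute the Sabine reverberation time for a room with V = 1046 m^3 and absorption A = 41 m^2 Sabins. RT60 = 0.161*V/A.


RT60 = 0.161 * 1046 / 41 = 4.1075 s


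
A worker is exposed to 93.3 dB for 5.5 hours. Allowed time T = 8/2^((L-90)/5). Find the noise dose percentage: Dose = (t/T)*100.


T_allowed = 8 / 2^((93.3 - 90)/5) = 5.06303 hr
Dose = 5.5 / 5.06303 * 100 = 108.63 %


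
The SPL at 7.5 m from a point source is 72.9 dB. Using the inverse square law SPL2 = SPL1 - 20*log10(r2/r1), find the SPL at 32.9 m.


r2/r1 = 32.9/7.5 = 4.38667
Correction = 20*log10(4.38667) = 12.8427 dB
SPL2 = 72.9 - 12.8427 = 60.057 dB


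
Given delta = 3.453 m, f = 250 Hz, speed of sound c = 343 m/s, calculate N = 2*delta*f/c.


N = 2*delta*f/c = 2*delta/lambda, where lambda = c/f
lambda = 343 / 250 = 1.372 m
N = 2 * 3.453 / 1.372 = 5.0335


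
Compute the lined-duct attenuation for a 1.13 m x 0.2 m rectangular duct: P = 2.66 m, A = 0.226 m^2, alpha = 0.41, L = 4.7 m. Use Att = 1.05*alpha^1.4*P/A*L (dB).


alpha^1.4 = 0.41^1.4 = 0.28701
Attenuation rate = 1.05 * alpha^1.4 * P / A
= 1.05 * 0.28701 * 2.66 / 0.226 = 3.54699 dB/m
Total Att = 3.54699 * 4.7 = 16.671 dB


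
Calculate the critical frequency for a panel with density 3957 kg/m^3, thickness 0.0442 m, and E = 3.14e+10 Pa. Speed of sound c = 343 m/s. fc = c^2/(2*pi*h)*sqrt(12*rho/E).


12*rho/E = 12*3957/3.14e+10 = 1.51223e-06
sqrt(12*rho/E) = sqrt(1.51223e-06) = 0.00122973
c^2/(2*pi*h) = 343^2/(2*pi*0.0442) = 423629
fc = 423629 * 0.00122973 = 520.95 Hz


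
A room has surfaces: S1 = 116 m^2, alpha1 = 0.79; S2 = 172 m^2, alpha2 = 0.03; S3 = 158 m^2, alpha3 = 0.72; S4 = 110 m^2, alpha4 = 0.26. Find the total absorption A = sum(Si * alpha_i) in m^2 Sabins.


116 * 0.79 = 91.64
172 * 0.03 = 5.16
158 * 0.72 = 113.76
110 * 0.26 = 28.6
A_total = 91.64 + 5.16 + 113.76 + 28.6 = 239.16 m^2


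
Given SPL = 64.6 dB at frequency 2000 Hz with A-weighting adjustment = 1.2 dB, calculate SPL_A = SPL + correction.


A-weighting table: 2000 Hz -> 1.2 dB correction
SPL_A = SPL + correction = 64.6 + (1.2) = 65.8 dBA
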